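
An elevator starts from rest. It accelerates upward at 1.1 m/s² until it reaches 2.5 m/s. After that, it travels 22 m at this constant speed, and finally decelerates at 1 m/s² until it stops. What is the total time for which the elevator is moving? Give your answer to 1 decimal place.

13.6 s

Phase 1 (accelerating): v₀ = 0 m/s, a = 1.1 m/s².
v = v₀ + at → t = (2.5 − 0) / 1.1 = 2.27 s
v² = v₀² + 2aΔx → Δx = (2.5² − 0²)/(2·1.1) = 2.84 m

Phase 2 (constant speed): v₀ = 2.50 m/s, a = 0 m/s².
Constant speed: t = d/v = 22/2.50 = 8.80 s

Phase 3 (decelerating): v₀ = 2.50 m/s, a = -1 m/s².
v = v₀ + at → t = (0 − 2.50) / -1 = 2.50 s
v² = v₀² + 2aΔx → Δx = (0² − 2.50²)/(2·-1) = 3.12 m
Total time = 2.27 + 8.80 + 2.50 = 13.6 s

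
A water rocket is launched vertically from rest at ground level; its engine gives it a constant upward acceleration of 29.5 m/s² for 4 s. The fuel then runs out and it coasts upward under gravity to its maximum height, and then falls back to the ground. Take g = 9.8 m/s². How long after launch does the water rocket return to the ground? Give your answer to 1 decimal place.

29.9 s

Phase 1 (powered ascent): v₀ = 0 m/s, a = 29.5 m/s².
v = v₀ + at = 0 + (29.5)(4) = 118 m/s
Δx = v₀t + ½at² = 0·4 + 0.5·29.5·4² = 236 m

Phase 2 (coasting upward): v₀ = 118 m/s, a = -9.8 m/s².
v = v₀ + at → t = (0 − 118) / -9.8 = 12.0 s
v² = v₀² + 2aΔx → Δx = (0² − 118²)/(2·-9.8) = 710 m

Phase 3 (free fall): v₀ = 0 m/s, a = -9.8 m/s².
Falls 946 m from rest: t = √(2·946/9.8) = 13.9 s; v = g·t = 136 m/s.
Total time = 4.00 + 12.0 + 13.9 = 29.9 s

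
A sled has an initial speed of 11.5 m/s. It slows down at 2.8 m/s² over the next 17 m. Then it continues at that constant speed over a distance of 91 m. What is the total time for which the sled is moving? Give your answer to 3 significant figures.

Phase 1 (decelerating): v₀ = 11.5 m/s, a = -2.8 m/s².
v² = v₀² + 2aΔx = 11.5² + 2·-2.8·17 = 37.1 → v = 6.09 m/s
t = (v − v₀)/a = (6.09 − 11.5)/-2.8 = 1.93 s

Phase 2 (constant speed): v₀ = 6.09 m/s, a = 0 m/s².
Constant speed: t = d/v = 91/6.09 = 15.0 s
Total time = 1.93 + 15.0 = 16.9 s

16.9 s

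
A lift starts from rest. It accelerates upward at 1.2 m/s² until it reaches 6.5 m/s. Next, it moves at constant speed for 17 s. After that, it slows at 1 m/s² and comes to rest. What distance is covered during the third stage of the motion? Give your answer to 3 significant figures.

21.1 m

Phase 1 (accelerating): v₀ = 0 m/s, a = 1.2 m/s².
v = v₀ + at → t = (6.5 − 0) / 1.2 = 5.42 s
v² = v₀² + 2aΔx → Δx = (6.5² − 0²)/(2·1.2) = 17.6 m

Phase 2 (constant speed): v₀ = 6.50 m/s, a = 0 m/s².
v = v₀ + at = 6.50 + (0)(17) = 6.50 m/s
Δx = v₀t + ½at² = 6.50·17 + 0.5·0·17² = 110 m

Phase 3 (decelerating): v₀ = 6.50 m/s, a = -1 m/s².
v = v₀ + at → t = (0 − 6.50) / -1 = 6.50 s
v² = v₀² + 2aΔx → Δx = (0² − 6.50²)/(2·-1) = 21.1 m
Distance in phase 3 = 21.1 m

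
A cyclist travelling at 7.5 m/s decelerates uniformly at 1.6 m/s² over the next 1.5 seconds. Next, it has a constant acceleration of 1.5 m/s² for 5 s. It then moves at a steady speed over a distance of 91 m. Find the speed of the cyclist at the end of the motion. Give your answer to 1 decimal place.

Phase 1 (decelerating): v₀ = 7.50 m/s, a = -1.6 m/s².
v = v₀ + at = 7.50 + (-1.6)(1.5) = 5.10 m/s
Δx = v₀t + ½at² = 7.50·1.5 + 0.5·-1.6·1.5² = 9.45 m

Phase 2 (accelerating): v₀ = 5.10 m/s, a = 1.5 m/s².
v = v₀ + at = 5.10 + (1.5)(5) = 12.6 m/s
Δx = v₀t + ½at² = 5.10·5 + 0.5·1.5·5² = 44.2 m

Phase 3 (constant speed): v₀ = 12.6 m/s, a = 0 m/s².
Constant speed: t = d/v = 91/12.6 = 7.22 s
Final speed = 12.6 m/s

12.6 m/s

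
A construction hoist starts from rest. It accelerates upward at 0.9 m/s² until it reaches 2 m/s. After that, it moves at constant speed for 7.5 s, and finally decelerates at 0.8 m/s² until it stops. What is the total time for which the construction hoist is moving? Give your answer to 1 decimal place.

12.2 s

Phase 1 (accelerating): v₀ = 0 m/s, a = 0.9 m/s².
v = v₀ + at → t = (2 − 0) / 0.9 = 2.22 s
v² = v₀² + 2aΔx → Δx = (2² − 0²)/(2·0.9) = 2.22 m

Phase 2 (constant speed): v₀ = 2.00 m/s, a = 0 m/s².
v = v₀ + at = 2.00 + (0)(7.5) = 2.00 m/s
Δx = v₀t + ½at² = 2.00·7.5 + 0.5·0·7.5² = 15.0 m

Phase 3 (decelerating): v₀ = 2.00 m/s, a = -0.8 m/s².
v = v₀ + at → t = (0 − 2.00) / -0.8 = 2.50 s
v² = v₀² + 2aΔx → Δx = (0² − 2.00²)/(2·-0.8) = 2.50 m
Total time = 2.22 + 7.50 + 2.50 = 12.2 s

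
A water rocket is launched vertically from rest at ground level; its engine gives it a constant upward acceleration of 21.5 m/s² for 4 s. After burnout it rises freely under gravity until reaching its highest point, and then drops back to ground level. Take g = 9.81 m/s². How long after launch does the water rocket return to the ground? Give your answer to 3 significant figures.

23.3 s

Phase 1 (powered ascent): v₀ = 0 m/s, a = 21.5 m/s².
v = v₀ + at = 0 + (21.5)(4) = 86.0 m/s
Δx = v₀t + ½at² = 0·4 + 0.5·21.5·4² = 172 m

Phase 2 (coasting upward): v₀ = 86.0 m/s, a = -9.81 m/s².
v = v₀ + at → t = (0 − 86.0) / -9.81 = 8.77 s
v² = v₀² + 2aΔx → Δx = (0² − 86.0²)/(2·-9.81) = 377 m

Phase 3 (free fall): v₀ = 0 m/s, a = -9.81 m/s².
Falls 549 m from rest: t = √(2·549/9.81) = 10.6 s; v = g·t = 104 m/s.
Total time = 4.00 + 8.77 + 10.6 = 23.3 s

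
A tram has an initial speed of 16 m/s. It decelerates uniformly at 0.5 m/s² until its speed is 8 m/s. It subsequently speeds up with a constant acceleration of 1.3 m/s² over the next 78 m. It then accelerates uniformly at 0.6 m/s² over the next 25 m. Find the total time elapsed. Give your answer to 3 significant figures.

23.9 s

Phase 1 (decelerating): v₀ = 16.0 m/s, a = -0.5 m/s².
v = v₀ + at → t = (8 − 16.0) / -0.5 = 16.0 s
v² = v₀² + 2aΔx → Δx = (8² − 16.0²)/(2·-0.5) = 192 m

Phase 2 (accelerating): v₀ = 8.00 m/s, a = 1.3 m/s².
v² = v₀² + 2aΔx = 8.00² + 2·1.3·78 = 267 → v = 16.3 m/s
t = (v − v₀)/a = (16.3 − 8.00)/1.3 = 6.41 s

Phase 3 (accelerating): v₀ = 16.3 m/s, a = 0.6 m/s².
v² = v₀² + 2aΔx = 16.3² + 2·0.6·25 = 297 → v = 17.2 m/s
t = (v − v₀)/a = (17.2 − 16.3)/0.6 = 1.49 s
Total time = 16.0 + 6.41 + 1.49 = 23.9 s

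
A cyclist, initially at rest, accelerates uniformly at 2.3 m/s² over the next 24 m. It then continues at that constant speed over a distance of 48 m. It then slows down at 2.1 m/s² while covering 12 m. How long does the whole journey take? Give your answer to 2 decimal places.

10.45 s

Phase 1 (accelerating): v₀ = 0 m/s, a = 2.3 m/s².
v² = v₀² + 2aΔx = 0² + 2·2.3·24 = 110 → v = 10.5 m/s
t = (v − v₀)/a = (10.5 − 0)/2.3 = 4.57 s

Phase 2 (constant speed): v₀ = 10.5 m/s, a = 0 m/s².
Constant speed: t = d/v = 48/10.5 = 4.57 s

Phase 3 (decelerating): v₀ = 10.5 m/s, a = -2.1 m/s².
v² = v₀² + 2aΔx = 10.5² + 2·-2.1·12 = 60.0 → v = 7.75 m/s
t = (v − v₀)/a = (7.75 − 10.5)/-2.1 = 1.31 s
Total time = 4.57 + 4.57 + 1.31 = 10.5 s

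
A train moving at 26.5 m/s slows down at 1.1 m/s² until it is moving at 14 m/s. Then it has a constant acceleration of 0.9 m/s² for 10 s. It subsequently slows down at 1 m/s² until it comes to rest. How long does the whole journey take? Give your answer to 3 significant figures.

44.4 s

Phase 1 (decelerating): v₀ = 26.5 m/s, a = -1.1 m/s².
v = v₀ + at → t = (14 − 26.5) / -1.1 = 11.4 s
v² = v₀² + 2aΔx → Δx = (14² − 26.5²)/(2·-1.1) = 230 m

Phase 2 (accelerating): v₀ = 14.0 m/s, a = 0.9 m/s².
v = v₀ + at = 14.0 + (0.9)(10) = 23.0 m/s
Δx = v₀t + ½at² = 14.0·10 + 0.5·0.9·10² = 185 m

Phase 3 (decelerating): v₀ = 23.0 m/s, a = -1 m/s².
v = v₀ + at → t = (0 − 23.0) / -1 = 23.0 s
v² = v₀² + 2aΔx → Δx = (0² − 23.0²)/(2·-1) = 264 m
Total time = 11.4 + 10.0 + 23.0 = 44.4 s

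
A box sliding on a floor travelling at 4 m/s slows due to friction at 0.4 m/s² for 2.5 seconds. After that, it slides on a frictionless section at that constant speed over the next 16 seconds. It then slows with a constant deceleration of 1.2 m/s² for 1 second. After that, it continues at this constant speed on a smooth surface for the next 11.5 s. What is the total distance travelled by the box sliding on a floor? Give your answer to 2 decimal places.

Phase 1 (decelerating): v₀ = 4.00 m/s, a = -0.4 m/s².
v = v₀ + at = 4.00 + (-0.4)(2.5) = 3.00 m/s
Δx = v₀t + ½at² = 4.00·2.5 + 0.5·-0.4·2.5² = 8.75 m

Phase 2 (constant speed): v₀ = 3.00 m/s, a = 0 m/s².
v = v₀ + at = 3.00 + (0)(16) = 3.00 m/s
Δx = v₀t + ½at² = 3.00·16 + 0.5·0·16² = 48.0 m

Phase 3 (decelerating): v₀ = 3.00 m/s, a = -1.2 m/s².
v = v₀ + at = 3.00 + (-1.2)(1) = 1.80 m/s
Δx = v₀t + ½at² = 3.00·1 + 0.5·-1.2·1² = 2.40 m

Phase 4 (constant speed): v₀ = 1.80 m/s, a = 0 m/s².
v = v₀ + at = 1.80 + (0)(11.5) = 1.80 m/s
Δx = v₀t + ½at² = 1.80·11.5 + 0.5·0·11.5² = 20.7 m
Total distance = 8.75 + 48.0 + 2.40 + 20.7 = 79.8 m

79.85 m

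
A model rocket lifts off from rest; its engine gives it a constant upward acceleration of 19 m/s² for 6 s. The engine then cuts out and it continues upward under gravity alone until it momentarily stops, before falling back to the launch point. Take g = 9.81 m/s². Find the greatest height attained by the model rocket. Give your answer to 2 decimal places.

1004.39 m

Phase 1 (powered ascent): v₀ = 0 m/s, a = 19 m/s².
v = v₀ + at = 0 + (19)(6) = 114 m/s
Δx = v₀t + ½at² = 0·6 + 0.5·19·6² = 342 m

Phase 2 (coasting upward): v₀ = 114 m/s, a = -9.81 m/s².
v = v₀ + at → t = (0 − 114) / -9.81 = 11.6 s
v² = v₀² + 2aΔx → Δx = (0² − 114²)/(2·-9.81) = 662 m
Maximum height = 342 + 662 = 1000 m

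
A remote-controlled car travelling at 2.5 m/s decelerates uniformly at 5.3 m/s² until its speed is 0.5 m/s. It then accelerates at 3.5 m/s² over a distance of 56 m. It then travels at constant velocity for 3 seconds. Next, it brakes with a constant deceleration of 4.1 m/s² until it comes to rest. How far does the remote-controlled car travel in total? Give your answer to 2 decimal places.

Phase 1 (decelerating): v₀ = 2.50 m/s, a = -5.3 m/s².
v = v₀ + at → t = (0.5 − 2.50) / -5.3 = 0.377 s
v² = v₀² + 2aΔx → Δx = (0.5² − 2.50²)/(2·-5.3) = 0.566 m

Phase 2 (accelerating): v₀ = 0.500 m/s, a = 3.5 m/s².
v² = v₀² + 2aΔx = 0.500² + 2·3.5·56 = 392 → v = 19.8 m/s
t = (v − v₀)/a = (19.8 − 0.500)/3.5 = 5.52 s

Phase 3 (constant speed): v₀ = 19.8 m/s, a = 0 m/s².
v = v₀ + at = 19.8 + (0)(3) = 19.8 m/s
Δx = v₀t + ½at² = 19.8·3 + 0.5·0·3² = 59.4 m

Phase 4 (decelerating): v₀ = 19.8 m/s, a = -4.1 m/s².
v = v₀ + at → t = (0 − 19.8) / -4.1 = 4.83 s
v² = v₀² + 2aΔx → Δx = (0² − 19.8²)/(2·-4.1) = 47.8 m
Total distance = 0.566 + 56.0 + 59.4 + 47.8 = 164 m

163.82 m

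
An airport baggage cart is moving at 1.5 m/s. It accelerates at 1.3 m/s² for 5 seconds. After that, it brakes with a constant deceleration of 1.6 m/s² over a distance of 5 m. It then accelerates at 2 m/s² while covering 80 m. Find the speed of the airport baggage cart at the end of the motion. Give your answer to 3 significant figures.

19.2 m/s

Phase 1 (accelerating): v₀ = 1.50 m/s, a = 1.3 m/s².
v = v₀ + at = 1.50 + (1.3)(5) = 8.00 m/s
Δx = v₀t + ½at² = 1.50·5 + 0.5·1.3·5² = 23.8 m

Phase 2 (decelerating): v₀ = 8.00 m/s, a = -1.6 m/s².
v² = v₀² + 2aΔx = 8.00² + 2·-1.6·5 = 48.0 → v = 6.93 m/s
t = (v − v₀)/a = (6.93 − 8.00)/-1.6 = 0.670 s

Phase 3 (accelerating): v₀ = 6.93 m/s, a = 2 m/s².
v² = v₀² + 2aΔx = 6.93² + 2·2·80 = 368 → v = 19.2 m/s
t = (v − v₀)/a = (19.2 − 6.93)/2 = 6.13 s
Final speed = 19.2 m/s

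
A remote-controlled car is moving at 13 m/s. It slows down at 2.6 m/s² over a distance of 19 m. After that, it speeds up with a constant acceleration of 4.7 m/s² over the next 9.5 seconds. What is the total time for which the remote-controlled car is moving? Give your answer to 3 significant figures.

Phase 1 (decelerating): v₀ = 13.0 m/s, a = -2.6 m/s².
v² = v₀² + 2aΔx = 13.0² + 2·-2.6·19 = 70.2 → v = 8.38 m/s
t = (v − v₀)/a = (8.38 − 13.0)/-2.6 = 1.78 s

Phase 2 (accelerating): v₀ = 8.38 m/s, a = 4.7 m/s².
v = v₀ + at = 8.38 + (4.7)(9.5) = 53.0 m/s
Δx = v₀t + ½at² = 8.38·9.5 + 0.5·4.7·9.5² = 292 m
Total time = 1.78 + 9.50 = 11.3 s

11.3 s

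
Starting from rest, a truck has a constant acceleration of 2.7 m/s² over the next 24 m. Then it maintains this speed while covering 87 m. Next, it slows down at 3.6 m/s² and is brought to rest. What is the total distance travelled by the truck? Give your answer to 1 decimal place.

Phase 1 (accelerating): v₀ = 0 m/s, a = 2.7 m/s².
v² = v₀² + 2aΔx = 0² + 2·2.7·24 = 130 → v = 11.4 m/s
t = (v − v₀)/a = (11.4 − 0)/2.7 = 4.22 s

Phase 2 (constant speed): v₀ = 11.4 m/s, a = 0 m/s².
Constant speed: t = d/v = 87/11.4 = 7.64 s

Phase 3 (decelerating): v₀ = 11.4 m/s, a = -3.6 m/s².
v = v₀ + at → t = (0 − 11.4) / -3.6 = 3.16 s
v² = v₀² + 2aΔx → Δx = (0² − 11.4²)/(2·-3.6) = 18.0 m
Total distance = 24.0 + 87.0 + 18.0 = 129 m

129.0 m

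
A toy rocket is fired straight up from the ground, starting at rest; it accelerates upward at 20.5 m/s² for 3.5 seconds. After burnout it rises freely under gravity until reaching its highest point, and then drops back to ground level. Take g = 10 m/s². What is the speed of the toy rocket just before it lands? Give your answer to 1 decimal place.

87.5 m/s

Phase 1 (powered ascent): v₀ = 0 m/s, a = 20.5 m/s².
v = v₀ + at = 0 + (20.5)(3.5) = 71.8 m/s
Δx = v₀t + ½at² = 0·3.5 + 0.5·20.5·3.5² = 126 m

Phase 2 (coasting upward): v₀ = 71.8 m/s, a = -10 m/s².
v = v₀ + at → t = (0 − 71.8) / -10 = 7.17 s
v² = v₀² + 2aΔx → Δx = (0² − 71.8²)/(2·-10) = 257 m

Phase 3 (free fall): v₀ = 0 m/s, a = -10 m/s².
Falls 383 m from rest: t = √(2·383/10) = 8.75 s; v = g·t = 87.5 m/s.
Impact speed = 87.5 m/s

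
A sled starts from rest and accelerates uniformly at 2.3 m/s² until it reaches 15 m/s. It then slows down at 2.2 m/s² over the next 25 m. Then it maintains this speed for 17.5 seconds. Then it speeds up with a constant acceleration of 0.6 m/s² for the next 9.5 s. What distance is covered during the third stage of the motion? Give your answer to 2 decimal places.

187.67 m

Phase 1 (accelerating): v₀ = 0 m/s, a = 2.3 m/s².
v = v₀ + at → t = (15 − 0) / 2.3 = 6.52 s
v² = v₀² + 2aΔx → Δx = (15² − 0²)/(2·2.3) = 48.9 m

Phase 2 (decelerating): v₀ = 15.0 m/s, a = -2.2 m/s².
v² = v₀² + 2aΔx = 15.0² + 2·-2.2·25 = 115 → v = 10.7 m/s
t = (v − v₀)/a = (10.7 − 15.0)/-2.2 = 1.94 s

Phase 3 (constant speed): v₀ = 10.7 m/s, a = 0 m/s².
v = v₀ + at = 10.7 + (0)(17.5) = 10.7 m/s
Δx = v₀t + ½at² = 10.7·17.5 + 0.5·0·17.5² = 188 m
Distance in phase 3 = 188 m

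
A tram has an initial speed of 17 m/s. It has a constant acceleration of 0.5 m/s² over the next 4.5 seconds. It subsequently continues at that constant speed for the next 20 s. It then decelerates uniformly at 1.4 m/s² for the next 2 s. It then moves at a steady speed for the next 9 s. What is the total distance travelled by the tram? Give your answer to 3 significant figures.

650 m

Phase 1 (accelerating): v₀ = 17.0 m/s, a = 0.5 m/s².
v = v₀ + at = 17.0 + (0.5)(4.5) = 19.2 m/s
Δx = v₀t + ½at² = 17.0·4.5 + 0.5·0.5·4.5² = 81.6 m

Phase 2 (constant speed): v₀ = 19.2 m/s, a = 0 m/s².
v = v₀ + at = 19.2 + (0)(20) = 19.2 m/s
Δx = v₀t + ½at² = 19.2·20 + 0.5·0·20² = 385 m

Phase 3 (decelerating): v₀ = 19.2 m/s, a = -1.4 m/s².
v = v₀ + at = 19.2 + (-1.4)(2) = 16.4 m/s
Δx = v₀t + ½at² = 19.2·2 + 0.5·-1.4·2² = 35.7 m

Phase 4 (constant speed): v₀ = 16.4 m/s, a = 0 m/s².
v = v₀ + at = 16.4 + (0)(9) = 16.4 m/s
Δx = v₀t + ½at² = 16.4·9 + 0.5·0·9² = 148 m
Total distance = 81.6 + 385 + 35.7 + 148 = 650 m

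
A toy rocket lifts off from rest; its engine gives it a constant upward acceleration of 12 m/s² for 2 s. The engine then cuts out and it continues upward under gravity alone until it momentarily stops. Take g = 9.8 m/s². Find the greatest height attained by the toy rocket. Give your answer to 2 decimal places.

Phase 1 (powered ascent): v₀ = 0 m/s, a = 12 m/s².
v = v₀ + at = 0 + (12)(2) = 24.0 m/s
Δx = v₀t + ½at² = 0·2 + 0.5·12·2² = 24.0 m

Phase 2 (coasting upward): v₀ = 24.0 m/s, a = -9.8 m/s².
v = v₀ + at → t = (0 − 24.0) / -9.8 = 2.45 s
v² = v₀² + 2aΔx → Δx = (0² − 24.0²)/(2·-9.8) = 29.4 m
Maximum height = 24.0 + 29.4 = 53.4 m

53.39 m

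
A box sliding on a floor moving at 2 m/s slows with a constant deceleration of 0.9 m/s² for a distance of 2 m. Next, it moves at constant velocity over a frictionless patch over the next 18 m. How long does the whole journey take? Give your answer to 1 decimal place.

Phase 1 (decelerating): v₀ = 2.00 m/s, a = -0.9 m/s².
v² = v₀² + 2aΔx = 2.00² + 2·-0.9·2 = 0.400 → v = 0.632 m/s
t = (v − v₀)/a = (0.632 − 2.00)/-0.9 = 1.52 s

Phase 2 (constant speed): v₀ = 0.632 m/s, a = 0 m/s².
Constant speed: t = d/v = 18/0.632 = 28.5 s
Total time = 1.52 + 28.5 = 30.0 s

30.0 s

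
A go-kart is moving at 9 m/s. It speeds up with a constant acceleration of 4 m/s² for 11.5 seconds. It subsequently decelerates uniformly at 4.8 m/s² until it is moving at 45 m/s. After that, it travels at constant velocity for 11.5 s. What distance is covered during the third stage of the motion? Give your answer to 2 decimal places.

Phase 1 (accelerating): v₀ = 9.00 m/s, a = 4 m/s².
v = v₀ + at = 9.00 + (4)(11.5) = 55.0 m/s
Δx = v₀t + ½at² = 9.00·11.5 + 0.5·4·11.5² = 368 m

Phase 2 (decelerating): v₀ = 55.0 m/s, a = -4.8 m/s².
v = v₀ + at → t = (45 − 55.0) / -4.8 = 2.08 s
v² = v₀² + 2aΔx → Δx = (45² − 55.0²)/(2·-4.8) = 104 m

Phase 3 (constant speed): v₀ = 45.0 m/s, a = 0 m/s².
v = v₀ + at = 45.0 + (0)(11.5) = 45.0 m/s
Δx = v₀t + ½at² = 45.0·11.5 + 0.5·0·11.5² = 518 m
Distance in phase 3 = 518 m

517.50 m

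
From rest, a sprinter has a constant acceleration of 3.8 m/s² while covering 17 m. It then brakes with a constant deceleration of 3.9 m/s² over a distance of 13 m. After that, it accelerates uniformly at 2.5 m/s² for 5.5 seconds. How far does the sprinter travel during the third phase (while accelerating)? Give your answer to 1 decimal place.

Phase 1 (accelerating): v₀ = 0 m/s, a = 3.8 m/s².
v² = v₀² + 2aΔx = 0² + 2·3.8·17 = 129 → v = 11.4 m/s
t = (v − v₀)/a = (11.4 − 0)/3.8 = 2.99 s

Phase 2 (decelerating): v₀ = 11.4 m/s, a = -3.9 m/s².
v² = v₀² + 2aΔx = 11.4² + 2·-3.9·13 = 27.8 → v = 5.27 m/s
t = (v − v₀)/a = (5.27 − 11.4)/-3.9 = 1.56 s

Phase 3 (accelerating): v₀ = 5.27 m/s, a = 2.5 m/s².
v = v₀ + at = 5.27 + (2.5)(5.5) = 19.0 m/s
Δx = v₀t + ½at² = 5.27·5.5 + 0.5·2.5·5.5² = 66.8 m
Distance in phase 3 = 66.8 m

66.8 m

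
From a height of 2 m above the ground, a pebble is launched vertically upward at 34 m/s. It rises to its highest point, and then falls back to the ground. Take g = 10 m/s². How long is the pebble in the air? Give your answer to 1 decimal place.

Phase 1 (rising): v₀ = 34.0 m/s, a = -10 m/s².
v = v₀ + at → t = (0 − 34.0) / -10 = 3.40 s
v² = v₀² + 2aΔx → Δx = (0² − 34.0²)/(2·-10) = 57.8 m

Phase 2 (falling): v₀ = 0 m/s, a = -10 m/s².
Falls 59.8 m from rest: t = √(2·59.8/10) = 3.46 s; v = g·t = 34.6 m/s.
Total time = 3.40 + 3.46 = 6.86 s

6.9 s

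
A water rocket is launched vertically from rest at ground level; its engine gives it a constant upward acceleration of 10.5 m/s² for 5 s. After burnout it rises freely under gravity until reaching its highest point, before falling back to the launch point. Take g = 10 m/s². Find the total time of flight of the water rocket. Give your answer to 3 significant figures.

17.6 s

Phase 1 (powered ascent): v₀ = 0 m/s, a = 10.5 m/s².
v = v₀ + at = 0 + (10.5)(5) = 52.5 m/s
Δx = v₀t + ½at² = 0·5 + 0.5·10.5·5² = 131 m

Phase 2 (coasting upward): v₀ = 52.5 m/s, a = -10 m/s².
v = v₀ + at → t = (0 − 52.5) / -10 = 5.25 s
v² = v₀² + 2aΔx → Δx = (0² − 52.5²)/(2·-10) = 138 m

Phase 3 (free fall): v₀ = 0 m/s, a = -10 m/s².
Falls 269 m from rest: t = √(2·269/10) = 7.34 s; v = g·t = 73.4 m/s.
Total time = 5.00 + 5.25 + 7.34 = 17.6 s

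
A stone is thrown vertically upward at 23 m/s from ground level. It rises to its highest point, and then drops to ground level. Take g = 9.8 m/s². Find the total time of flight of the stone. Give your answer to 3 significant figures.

Phase 1 (rising): v₀ = 23.0 m/s, a = -9.8 m/s².
v = v₀ + at → t = (0 − 23.0) / -9.8 = 2.35 s
v² = v₀² + 2aΔx → Δx = (0² − 23.0²)/(2·-9.8) = 27.0 m

Phase 2 (falling): v₀ = 0 m/s, a = -9.8 m/s².
Falls 27.0 m from rest: t = √(2·27.0/9.8) = 2.35 s; v = g·t = 23.0 m/s.
Total time = 2.35 + 2.35 = 4.69 s

4.69 s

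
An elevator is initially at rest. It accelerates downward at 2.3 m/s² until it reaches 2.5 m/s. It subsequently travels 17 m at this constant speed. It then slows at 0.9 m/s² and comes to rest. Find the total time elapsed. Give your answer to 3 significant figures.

10.7 s

Phase 1 (accelerating): v₀ = 0 m/s, a = 2.3 m/s².
v = v₀ + at → t = (2.5 − 0) / 2.3 = 1.09 s
v² = v₀² + 2aΔx → Δx = (2.5² − 0²)/(2·2.3) = 1.36 m

Phase 2 (constant speed): v₀ = 2.50 m/s, a = 0 m/s².
Constant speed: t = d/v = 17/2.50 = 6.80 s

Phase 3 (decelerating): v₀ = 2.50 m/s, a = -0.9 m/s².
v = v₀ + at → t = (0 − 2.50) / -0.9 = 2.78 s
v² = v₀² + 2aΔx → Δx = (0² − 2.50²)/(2·-0.9) = 3.47 m
Total time = 1.09 + 6.80 + 2.78 = 10.7 s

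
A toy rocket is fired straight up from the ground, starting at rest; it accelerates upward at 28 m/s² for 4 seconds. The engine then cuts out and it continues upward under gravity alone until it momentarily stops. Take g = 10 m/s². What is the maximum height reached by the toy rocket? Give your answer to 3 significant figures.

Phase 1 (powered ascent): v₀ = 0 m/s, a = 28 m/s².
v = v₀ + at = 0 + (28)(4) = 112 m/s
Δx = v₀t + ½at² = 0·4 + 0.5·28·4² = 224 m

Phase 2 (coasting upward): v₀ = 112 m/s, a = -10 m/s².
v = v₀ + at → t = (0 − 112) / -10 = 11.2 s
v² = v₀² + 2aΔx → Δx = (0² − 112²)/(2·-10) = 627 m
Maximum height = 224 + 627 = 851 m

851 m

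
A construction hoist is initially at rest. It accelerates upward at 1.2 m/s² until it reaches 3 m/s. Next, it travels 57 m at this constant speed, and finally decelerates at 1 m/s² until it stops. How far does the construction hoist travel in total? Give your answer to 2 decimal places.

65.25 m

Phase 1 (accelerating): v₀ = 0 m/s, a = 1.2 m/s².
v = v₀ + at → t = (3 − 0) / 1.2 = 2.50 s
v² = v₀² + 2aΔx → Δx = (3² − 0²)/(2·1.2) = 3.75 m

Phase 2 (constant speed): v₀ = 3.00 m/s, a = 0 m/s².
Constant speed: t = d/v = 57/3.00 = 19.0 s

Phase 3 (decelerating): v₀ = 3.00 m/s, a = -1 m/s².
v = v₀ + at → t = (0 − 3.00) / -1 = 3.00 s
v² = v₀² + 2aΔx → Δx = (0² − 3.00²)/(2·-1) = 4.50 m
Total distance = 3.75 + 57.0 + 4.50 = 65.2 m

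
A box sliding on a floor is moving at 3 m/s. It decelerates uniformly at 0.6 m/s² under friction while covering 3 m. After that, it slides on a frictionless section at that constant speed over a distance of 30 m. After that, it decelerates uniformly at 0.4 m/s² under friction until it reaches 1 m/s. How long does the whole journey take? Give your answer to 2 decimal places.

17.35 s

Phase 1 (decelerating): v₀ = 3.00 m/s, a = -0.6 m/s².
v² = v₀² + 2aΔx = 3.00² + 2·-0.6·3 = 5.40 → v = 2.32 m/s
t = (v − v₀)/a = (2.32 − 3.00)/-0.6 = 1.13 s

Phase 2 (constant speed): v₀ = 2.32 m/s, a = 0 m/s².
Constant speed: t = d/v = 30/2.32 = 12.9 s

Phase 3 (decelerating): v₀ = 2.32 m/s, a = -0.4 m/s².
v = v₀ + at → t = (1 − 2.32) / -0.4 = 3.31 s
v² = v₀² + 2aΔx → Δx = (1² − 2.32²)/(2·-0.4) = 5.50 m
Total time = 1.13 + 12.9 + 3.31 = 17.3 s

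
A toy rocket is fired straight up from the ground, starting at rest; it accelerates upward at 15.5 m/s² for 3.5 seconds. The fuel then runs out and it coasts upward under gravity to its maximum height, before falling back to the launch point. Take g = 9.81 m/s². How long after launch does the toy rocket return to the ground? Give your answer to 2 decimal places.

16.10 s

Phase 1 (powered ascent): v₀ = 0 m/s, a = 15.5 m/s².
v = v₀ + at = 0 + (15.5)(3.5) = 54.2 m/s
Δx = v₀t + ½at² = 0·3.5 + 0.5·15.5·3.5² = 94.9 m

Phase 2 (coasting upward): v₀ = 54.2 m/s, a = -9.81 m/s².
v = v₀ + at → t = (0 − 54.2) / -9.81 = 5.53 s
v² = v₀² + 2aΔx → Δx = (0² − 54.2²)/(2·-9.81) = 150 m

Phase 3 (free fall): v₀ = 0 m/s, a = -9.81 m/s².
Falls 245 m from rest: t = √(2·245/9.81) = 7.07 s; v = g·t = 69.3 m/s.
Total time = 3.50 + 5.53 + 7.07 = 16.1 s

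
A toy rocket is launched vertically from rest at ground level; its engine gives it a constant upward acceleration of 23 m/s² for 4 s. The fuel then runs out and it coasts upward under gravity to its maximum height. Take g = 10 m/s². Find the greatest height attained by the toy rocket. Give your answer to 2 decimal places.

Phase 1 (powered ascent): v₀ = 0 m/s, a = 23 m/s².
v = v₀ + at = 0 + (23)(4) = 92.0 m/s
Δx = v₀t + ½at² = 0·4 + 0.5·23·4² = 184 m

Phase 2 (coasting upward): v₀ = 92.0 m/s, a = -10 m/s².
v = v₀ + at → t = (0 − 92.0) / -10 = 9.20 s
v² = v₀² + 2aΔx → Δx = (0² − 92.0²)/(2·-10) = 423 m
Maximum height = 184 + 423 = 607 m

607.20 m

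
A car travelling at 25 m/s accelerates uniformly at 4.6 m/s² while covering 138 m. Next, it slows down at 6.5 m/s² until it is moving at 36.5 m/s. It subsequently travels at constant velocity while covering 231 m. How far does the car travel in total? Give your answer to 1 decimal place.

412.3 m

Phase 1 (accelerating): v₀ = 25.0 m/s, a = 4.6 m/s².
v² = v₀² + 2aΔx = 25.0² + 2·4.6·138 = 1890 → v = 43.5 m/s
t = (v − v₀)/a = (43.5 − 25.0)/4.6 = 4.03 s

Phase 2 (decelerating): v₀ = 43.5 m/s, a = -6.5 m/s².
v = v₀ + at → t = (36.5 − 43.5) / -6.5 = 1.08 s
v² = v₀² + 2aΔx → Δx = (36.5² − 43.5²)/(2·-6.5) = 43.3 m

Phase 3 (constant speed): v₀ = 36.5 m/s, a = 0 m/s².
Constant speed: t = d/v = 231/36.5 = 6.33 s
Total distance = 138 + 43.3 + 231 = 412 m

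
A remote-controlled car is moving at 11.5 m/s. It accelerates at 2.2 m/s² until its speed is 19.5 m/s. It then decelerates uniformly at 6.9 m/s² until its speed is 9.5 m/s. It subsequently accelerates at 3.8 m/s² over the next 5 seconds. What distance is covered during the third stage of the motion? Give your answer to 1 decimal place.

95.0 m

Phase 1 (accelerating): v₀ = 11.5 m/s, a = 2.2 m/s².
v = v₀ + at → t = (19.5 − 11.5) / 2.2 = 3.64 s
v² = v₀² + 2aΔx → Δx = (19.5² − 11.5²)/(2·2.2) = 56.4 m

Phase 2 (decelerating): v₀ = 19.5 m/s, a = -6.9 m/s².
v = v₀ + at → t = (9.5 − 19.5) / -6.9 = 1.45 s
v² = v₀² + 2aΔx → Δx = (9.5² − 19.5²)/(2·-6.9) = 21.0 m

Phase 3 (accelerating): v₀ = 9.50 m/s, a = 3.8 m/s².
v = v₀ + at = 9.50 + (3.8)(5) = 28.5 m/s
Δx = v₀t + ½at² = 9.50·5 + 0.5·3.8·5² = 95.0 m
Distance in phase 3 = 95.0 m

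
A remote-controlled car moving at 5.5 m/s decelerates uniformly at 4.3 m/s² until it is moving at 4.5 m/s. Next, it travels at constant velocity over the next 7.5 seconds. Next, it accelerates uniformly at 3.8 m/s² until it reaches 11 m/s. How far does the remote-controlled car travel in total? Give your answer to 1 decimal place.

48.2 m

Phase 1 (decelerating): v₀ = 5.50 m/s, a = -4.3 m/s².
v = v₀ + at → t = (4.5 − 5.50) / -4.3 = 0.233 s
v² = v₀² + 2aΔx → Δx = (4.5² − 5.50²)/(2·-4.3) = 1.16 m

Phase 2 (constant speed): v₀ = 4.50 m/s, a = 0 m/s².
v = v₀ + at = 4.50 + (0)(7.5) = 4.50 m/s
Δx = v₀t + ½at² = 4.50·7.5 + 0.5·0·7.5² = 33.8 m

Phase 3 (accelerating): v₀ = 4.50 m/s, a = 3.8 m/s².
v = v₀ + at → t = (11 − 4.50) / 3.8 = 1.71 s
v² = v₀² + 2aΔx → Δx = (11² − 4.50²)/(2·3.8) = 13.3 m
Total distance = 1.16 + 33.8 + 13.3 = 48.2 m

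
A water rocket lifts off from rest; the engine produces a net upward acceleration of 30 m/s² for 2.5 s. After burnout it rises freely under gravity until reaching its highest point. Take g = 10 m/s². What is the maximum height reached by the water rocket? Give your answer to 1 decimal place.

Phase 1 (powered ascent): v₀ = 0 m/s, a = 30 m/s².
v = v₀ + at = 0 + (30)(2.5) = 75.0 m/s
Δx = v₀t + ½at² = 0·2.5 + 0.5·30·2.5² = 93.8 m

Phase 2 (coasting upward): v₀ = 75.0 m/s, a = -10 m/s².
v = v₀ + at → t = (0 − 75.0) / -10 = 7.50 s
v² = v₀² + 2aΔx → Δx = (0² − 75.0²)/(2·-10) = 281 m
Maximum height = 93.8 + 281 = 375 m

375.0 m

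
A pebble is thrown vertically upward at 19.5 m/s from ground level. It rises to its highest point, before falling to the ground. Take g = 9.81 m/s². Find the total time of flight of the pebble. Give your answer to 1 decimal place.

Phase 1 (rising): v₀ = 19.5 m/s, a = -9.81 m/s².
v = v₀ + at → t = (0 − 19.5) / -9.81 = 1.99 s
v² = v₀² + 2aΔx → Δx = (0² − 19.5²)/(2·-9.81) = 19.4 m

Phase 2 (falling): v₀ = 0 m/s, a = -9.81 m/s².
Falls 19.4 m from rest: t = √(2·19.4/9.81) = 1.99 s; v = g·t = 19.5 m/s.
Total time = 1.99 + 1.99 = 3.98 s

4.0 s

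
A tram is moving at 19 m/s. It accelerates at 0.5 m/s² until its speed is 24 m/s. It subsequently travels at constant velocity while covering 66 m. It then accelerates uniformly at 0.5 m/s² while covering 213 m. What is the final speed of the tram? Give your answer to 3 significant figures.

Phase 1 (accelerating): v₀ = 19.0 m/s, a = 0.5 m/s².
v = v₀ + at → t = (24 − 19.0) / 0.5 = 10.0 s
v² = v₀² + 2aΔx → Δx = (24² − 19.0²)/(2·0.5) = 215 m

Phase 2 (constant speed): v₀ = 24.0 m/s, a = 0 m/s².
Constant speed: t = d/v = 66/24.0 = 2.75 s

Phase 3 (accelerating): v₀ = 24.0 m/s, a = 0.5 m/s².
v² = v₀² + 2aΔx = 24.0² + 2·0.5·213 = 789 → v = 28.1 m/s
t = (v − v₀)/a = (28.1 − 24.0)/0.5 = 8.18 s
Final speed = 28.1 m/s

28.1 m/s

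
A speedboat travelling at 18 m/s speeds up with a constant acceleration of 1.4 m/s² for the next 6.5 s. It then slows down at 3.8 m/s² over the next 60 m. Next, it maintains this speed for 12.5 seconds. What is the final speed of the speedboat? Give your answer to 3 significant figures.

Phase 1 (accelerating): v₀ = 18.0 m/s, a = 1.4 m/s².
v = v₀ + at = 18.0 + (1.4)(6.5) = 27.1 m/s
Δx = v₀t + ½at² = 18.0·6.5 + 0.5·1.4·6.5² = 147 m

Phase 2 (decelerating): v₀ = 27.1 m/s, a = -3.8 m/s².
v² = v₀² + 2aΔx = 27.1² + 2·-3.8·60 = 278 → v = 16.7 m/s
t = (v − v₀)/a = (16.7 − 27.1)/-3.8 = 2.74 s

Phase 3 (constant speed): v₀ = 16.7 m/s, a = 0 m/s².
v = v₀ + at = 16.7 + (0)(12.5) = 16.7 m/s
Δx = v₀t + ½at² = 16.7·12.5 + 0.5·0·12.5² = 209 m
Final speed = 16.7 m/s

16.7 m/s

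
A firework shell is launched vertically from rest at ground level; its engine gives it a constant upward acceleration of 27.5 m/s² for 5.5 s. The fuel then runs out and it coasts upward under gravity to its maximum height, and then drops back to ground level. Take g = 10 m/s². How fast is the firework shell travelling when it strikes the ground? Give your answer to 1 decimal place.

Phase 1 (powered ascent): v₀ = 0 m/s, a = 27.5 m/s².
v = v₀ + at = 0 + (27.5)(5.5) = 151 m/s
Δx = v₀t + ½at² = 0·5.5 + 0.5·27.5·5.5² = 416 m

Phase 2 (coasting upward): v₀ = 151 m/s, a = -10 m/s².
v = v₀ + at → t = (0 − 151) / -10 = 15.1 s
v² = v₀² + 2aΔx → Δx = (0² − 151²)/(2·-10) = 1140 m

Phase 3 (free fall): v₀ = 0 m/s, a = -10 m/s².
Falls 1560 m from rest: t = √(2·1560/10) = 17.7 s; v = g·t = 177 m/s.
Impact speed = 177 m/s

176.6 m/s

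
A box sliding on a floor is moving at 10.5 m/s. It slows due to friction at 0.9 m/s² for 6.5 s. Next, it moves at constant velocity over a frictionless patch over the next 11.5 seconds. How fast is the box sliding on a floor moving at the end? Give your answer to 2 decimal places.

Phase 1 (decelerating): v₀ = 10.5 m/s, a = -0.9 m/s².
v = v₀ + at = 10.5 + (-0.9)(6.5) = 4.65 m/s
Δx = v₀t + ½at² = 10.5·6.5 + 0.5·-0.9·6.5² = 49.2 m

Phase 2 (constant speed): v₀ = 4.65 m/s, a = 0 m/s².
v = v₀ + at = 4.65 + (0)(11.5) = 4.65 m/s
Δx = v₀t + ½at² = 4.65·11.5 + 0.5·0·11.5² = 53.5 m
Final speed = 4.65 m/s

4.65 m/s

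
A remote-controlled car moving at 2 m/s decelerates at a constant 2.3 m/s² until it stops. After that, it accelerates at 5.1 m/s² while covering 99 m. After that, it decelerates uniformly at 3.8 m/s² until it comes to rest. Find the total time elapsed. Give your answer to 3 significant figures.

Phase 1 (decelerating): v₀ = 2.00 m/s, a = -2.3 m/s².
v = v₀ + at → t = (0 − 2.00) / -2.3 = 0.870 s
v² = v₀² + 2aΔx → Δx = (0² − 2.00²)/(2·-2.3) = 0.870 m

Phase 2 (accelerating): v₀ = 0 m/s, a = 5.1 m/s².
v² = v₀² + 2aΔx = 0² + 2·5.1·99 = 1010 → v = 31.8 m/s
t = (v − v₀)/a = (31.8 − 0)/5.1 = 6.23 s

Phase 3 (decelerating): v₀ = 31.8 m/s, a = -3.8 m/s².
v = v₀ + at → t = (0 − 31.8) / -3.8 = 8.36 s
v² = v₀² + 2aΔx → Δx = (0² − 31.8²)/(2·-3.8) = 133 m
Total time = 0.870 + 6.23 + 8.36 = 15.5 s

15.5 s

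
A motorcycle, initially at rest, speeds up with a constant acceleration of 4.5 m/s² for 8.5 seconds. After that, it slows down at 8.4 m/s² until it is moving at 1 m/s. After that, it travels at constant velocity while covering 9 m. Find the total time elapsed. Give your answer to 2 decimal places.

Phase 1 (accelerating): v₀ = 0 m/s, a = 4.5 m/s².
v = v₀ + at = 0 + (4.5)(8.5) = 38.2 m/s
Δx = v₀t + ½at² = 0·8.5 + 0.5·4.5·8.5² = 163 m

Phase 2 (decelerating): v₀ = 38.2 m/s, a = -8.4 m/s².
v = v₀ + at → t = (1 − 38.2) / -8.4 = 4.43 s
v² = v₀² + 2aΔx → Δx = (1² − 38.2²)/(2·-8.4) = 87.0 m

Phase 3 (constant speed): v₀ = 1.00 m/s, a = 0 m/s².
Constant speed: t = d/v = 9/1.00 = 9.00 s
Total time = 8.50 + 4.43 + 9.00 = 21.9 s

21.93 s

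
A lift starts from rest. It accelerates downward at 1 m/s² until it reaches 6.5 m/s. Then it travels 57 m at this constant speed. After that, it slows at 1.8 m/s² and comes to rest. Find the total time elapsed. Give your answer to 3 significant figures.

Phase 1 (accelerating): v₀ = 0 m/s, a = 1 m/s².
v = v₀ + at → t = (6.5 − 0) / 1 = 6.50 s
v² = v₀² + 2aΔx → Δx = (6.5² − 0²)/(2·1) = 21.1 m

Phase 2 (constant speed): v₀ = 6.50 m/s, a = 0 m/s².
Constant speed: t = d/v = 57/6.50 = 8.77 s

Phase 3 (decelerating): v₀ = 6.50 m/s, a = -1.8 m/s².
v = v₀ + at → t = (0 − 6.50) / -1.8 = 3.61 s
v² = v₀² + 2aΔx → Δx = (0² − 6.50²)/(2·-1.8) = 11.7 m
Total time = 6.50 + 8.77 + 3.61 = 18.9 s

18.9 s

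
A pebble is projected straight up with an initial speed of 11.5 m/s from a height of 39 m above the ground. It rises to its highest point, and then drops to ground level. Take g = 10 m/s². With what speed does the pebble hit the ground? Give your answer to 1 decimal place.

30.2 m/s

Phase 1 (rising): v₀ = 11.5 m/s, a = -10 m/s².
v = v₀ + at → t = (0 − 11.5) / -10 = 1.15 s
v² = v₀² + 2aΔx → Δx = (0² − 11.5²)/(2·-10) = 6.61 m

Phase 2 (falling): v₀ = 0 m/s, a = -10 m/s².
Falls 45.6 m from rest: t = √(2·45.6/10) = 3.02 s; v = g·t = 30.2 m/s.
Final speed = 30.2 m/s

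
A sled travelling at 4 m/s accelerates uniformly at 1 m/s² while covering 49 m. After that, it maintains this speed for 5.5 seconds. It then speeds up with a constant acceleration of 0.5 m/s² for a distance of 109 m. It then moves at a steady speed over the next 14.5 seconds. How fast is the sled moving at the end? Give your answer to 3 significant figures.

Phase 1 (accelerating): v₀ = 4.00 m/s, a = 1 m/s².
v² = v₀² + 2aΔx = 4.00² + 2·1·49 = 114 → v = 10.7 m/s
t = (v − v₀)/a = (10.7 − 4.00)/1 = 6.68 s

Phase 2 (constant speed): v₀ = 10.7 m/s, a = 0 m/s².
v = v₀ + at = 10.7 + (0)(5.5) = 10.7 m/s
Δx = v₀t + ½at² = 10.7·5.5 + 0.5·0·5.5² = 58.7 m

Phase 3 (accelerating): v₀ = 10.7 m/s, a = 0.5 m/s².
v² = v₀² + 2aΔx = 10.7² + 2·0.5·109 = 223 → v = 14.9 m/s
t = (v − v₀)/a = (14.9 − 10.7)/0.5 = 8.51 s

Phase 4 (constant speed): v₀ = 14.9 m/s, a = 0 m/s².
v = v₀ + at = 14.9 + (0)(14.5) = 14.9 m/s
Δx = v₀t + ½at² = 14.9·14.5 + 0.5·0·14.5² = 217 m
Final speed = 14.9 m/s

14.9 m/s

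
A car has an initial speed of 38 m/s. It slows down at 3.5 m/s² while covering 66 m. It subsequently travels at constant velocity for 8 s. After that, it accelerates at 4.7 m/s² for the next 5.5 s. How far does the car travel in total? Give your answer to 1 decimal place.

560.1 m

Phase 1 (decelerating): v₀ = 38.0 m/s, a = -3.5 m/s².
v² = v₀² + 2aΔx = 38.0² + 2·-3.5·66 = 982 → v = 31.3 m/s
t = (v − v₀)/a = (31.3 − 38.0)/-3.5 = 1.90 s

Phase 2 (constant speed): v₀ = 31.3 m/s, a = 0 m/s².
v = v₀ + at = 31.3 + (0)(8) = 31.3 m/s
Δx = v₀t + ½at² = 31.3·8 + 0.5·0·8² = 251 m

Phase 3 (accelerating): v₀ = 31.3 m/s, a = 4.7 m/s².
v = v₀ + at = 31.3 + (4.7)(5.5) = 57.2 m/s
Δx = v₀t + ½at² = 31.3·5.5 + 0.5·4.7·5.5² = 243 m
Total distance = 66.0 + 251 + 243 = 560 m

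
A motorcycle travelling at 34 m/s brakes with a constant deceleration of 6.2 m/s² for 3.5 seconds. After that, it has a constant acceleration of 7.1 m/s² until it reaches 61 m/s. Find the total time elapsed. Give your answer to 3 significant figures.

Phase 1 (decelerating): v₀ = 34.0 m/s, a = -6.2 m/s².
v = v₀ + at = 34.0 + (-6.2)(3.5) = 12.3 m/s
Δx = v₀t + ½at² = 34.0·3.5 + 0.5·-6.2·3.5² = 81.0 m

Phase 2 (accelerating): v₀ = 12.3 m/s, a = 7.1 m/s².
v = v₀ + at → t = (61 − 12.3) / 7.1 = 6.86 s
v² = v₀² + 2aΔx → Δx = (61² − 12.3²)/(2·7.1) = 251 m
Total time = 3.50 + 6.86 = 10.4 s

10.4 s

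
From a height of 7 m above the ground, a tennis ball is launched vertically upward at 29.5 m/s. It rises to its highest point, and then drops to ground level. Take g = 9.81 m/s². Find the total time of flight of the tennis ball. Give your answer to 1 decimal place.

6.2 s

Phase 1 (rising): v₀ = 29.5 m/s, a = -9.81 m/s².
v = v₀ + at → t = (0 − 29.5) / -9.81 = 3.01 s
v² = v₀² + 2aΔx → Δx = (0² − 29.5²)/(2·-9.81) = 44.4 m

Phase 2 (falling): v₀ = 0 m/s, a = -9.81 m/s².
Falls 51.4 m from rest: t = √(2·51.4/9.81) = 3.24 s; v = g·t = 31.7 m/s.
Total time = 3.01 + 3.24 = 6.24 s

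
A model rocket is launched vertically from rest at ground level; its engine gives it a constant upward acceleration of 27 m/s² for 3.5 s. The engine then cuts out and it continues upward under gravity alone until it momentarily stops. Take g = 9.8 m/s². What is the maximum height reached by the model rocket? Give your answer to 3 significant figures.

Phase 1 (powered ascent): v₀ = 0 m/s, a = 27 m/s².
v = v₀ + at = 0 + (27)(3.5) = 94.5 m/s
Δx = v₀t + ½at² = 0·3.5 + 0.5·27·3.5² = 165 m

Phase 2 (coasting upward): v₀ = 94.5 m/s, a = -9.8 m/s².
v = v₀ + at → t = (0 − 94.5) / -9.8 = 9.64 s
v² = v₀² + 2aΔx → Δx = (0² − 94.5²)/(2·-9.8) = 456 m
Maximum height = 165 + 456 = 621 m

621 m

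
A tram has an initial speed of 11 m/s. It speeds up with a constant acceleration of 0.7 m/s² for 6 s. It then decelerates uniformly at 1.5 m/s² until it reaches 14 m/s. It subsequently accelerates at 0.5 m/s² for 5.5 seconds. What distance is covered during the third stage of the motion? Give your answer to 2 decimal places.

84.56 m

Phase 1 (accelerating): v₀ = 11.0 m/s, a = 0.7 m/s².
v = v₀ + at = 11.0 + (0.7)(6) = 15.2 m/s
Δx = v₀t + ½at² = 11.0·6 + 0.5·0.7·6² = 78.6 m

Phase 2 (decelerating): v₀ = 15.2 m/s, a = -1.5 m/s².
v = v₀ + at → t = (14 − 15.2) / -1.5 = 0.800 s
v² = v₀² + 2aΔx → Δx = (14² − 15.2²)/(2·-1.5) = 11.7 m

Phase 3 (accelerating): v₀ = 14.0 m/s, a = 0.5 m/s².
v = v₀ + at = 14.0 + (0.5)(5.5) = 16.8 m/s
Δx = v₀t + ½at² = 14.0·5.5 + 0.5·0.5·5.5² = 84.6 m
Distance in phase 3 = 84.6 m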